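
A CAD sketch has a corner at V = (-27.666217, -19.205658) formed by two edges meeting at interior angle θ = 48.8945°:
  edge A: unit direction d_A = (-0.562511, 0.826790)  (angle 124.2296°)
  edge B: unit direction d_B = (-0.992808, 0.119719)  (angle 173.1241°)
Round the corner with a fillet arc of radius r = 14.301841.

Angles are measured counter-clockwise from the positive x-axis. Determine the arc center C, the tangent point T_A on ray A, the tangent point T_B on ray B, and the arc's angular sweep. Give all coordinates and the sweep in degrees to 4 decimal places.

center=(-57.1870,-1.2404) T_A=(-45.3624,6.8045) T_B=(-58.8992,-15.4394) sweep=131.1055

bisector direction at 148.6769° = (-0.854249,0.519864)
center distance |VC| = r/sin(θ/2) = 14.301841/sin(24.4473°) = 34.557588
C = V + |VC|·bis = (-57.1870,-1.2404)
T_A = V + ((C−V)·d_A)·d_A = V + 31.4592·d_A = (-45.3624,6.8045)
T_B = V + ((C−V)·d_B)·d_B = V + 31.4592·d_B = (-58.8992,-15.4394)
sweep = 180° − θ = 131.1055°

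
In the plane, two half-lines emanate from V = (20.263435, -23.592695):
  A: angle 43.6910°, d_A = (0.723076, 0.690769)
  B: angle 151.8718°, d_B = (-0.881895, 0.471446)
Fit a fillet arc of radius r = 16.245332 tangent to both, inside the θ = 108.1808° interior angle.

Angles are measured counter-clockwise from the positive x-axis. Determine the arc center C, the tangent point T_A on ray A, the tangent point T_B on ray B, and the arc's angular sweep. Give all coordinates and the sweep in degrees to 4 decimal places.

bisector direction at 97.7814° = (-0.135394,0.990792)
center distance |VC| = r/sin(θ/2) = 16.245332/sin(54.0904°) = 20.057367
C = V + |VC|·bis = (17.5478,-3.7200)
T_A = V + ((C−V)·d_A)·d_A = V + 11.7638·d_A = (28.7696,-15.4666)
T_B = V + ((C−V)·d_B)·d_B = V + 11.7638·d_B = (9.8890,-18.0467)
sweep = 180° − θ = 71.8192°

center=(17.5478,-3.7200) T_A=(28.7696,-15.4666) T_B=(9.8890,-18.0467) sweep=71.8192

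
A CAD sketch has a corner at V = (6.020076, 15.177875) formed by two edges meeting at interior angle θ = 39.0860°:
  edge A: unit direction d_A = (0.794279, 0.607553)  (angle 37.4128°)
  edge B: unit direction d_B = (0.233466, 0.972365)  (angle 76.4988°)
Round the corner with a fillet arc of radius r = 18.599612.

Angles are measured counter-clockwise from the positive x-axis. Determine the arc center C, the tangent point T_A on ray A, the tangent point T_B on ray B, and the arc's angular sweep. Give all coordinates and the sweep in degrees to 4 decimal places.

bisector direction at 56.9558° = (0.545286,0.838250)
center distance |VC| = r/sin(θ/2) = 18.599612/sin(19.5430°) = 55.601859
C = V + |VC|·bis = (36.3390,61.7861)
T_A = V + ((C−V)·d_A)·d_A = V + 52.3987·d_A = (47.6392,47.0129)
T_B = V + ((C−V)·d_B)·d_B = V + 52.3987·d_B = (18.2534,66.1285)
sweep = 180° − θ = 140.9140°

center=(36.3390,61.7861) T_A=(47.6392,47.0129) T_B=(18.2534,66.1285) sweep=140.9140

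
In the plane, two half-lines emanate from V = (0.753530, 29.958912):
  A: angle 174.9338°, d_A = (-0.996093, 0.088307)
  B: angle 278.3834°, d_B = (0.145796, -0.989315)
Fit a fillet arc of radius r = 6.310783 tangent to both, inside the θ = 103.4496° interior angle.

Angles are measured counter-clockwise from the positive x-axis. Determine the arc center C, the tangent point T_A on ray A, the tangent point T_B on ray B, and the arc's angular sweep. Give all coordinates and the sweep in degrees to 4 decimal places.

bisector direction at 226.6586° = (-0.686344,-0.727277)
center distance |VC| = r/sin(θ/2) = 6.310783/sin(51.7248°) = 8.038758
C = V + |VC|·bis = (-4.7638,24.1125)
T_A = V + ((C−V)·d_A)·d_A = V + 4.9795·d_A = (-4.2065,30.3986)
T_B = V + ((C−V)·d_B)·d_B = V + 4.9795·d_B = (1.4795,25.0326)
sweep = 180° − θ = 76.5504°

center=(-4.7638,24.1125) T_A=(-4.2065,30.3986) T_B=(1.4795,25.0326) sweep=76.5504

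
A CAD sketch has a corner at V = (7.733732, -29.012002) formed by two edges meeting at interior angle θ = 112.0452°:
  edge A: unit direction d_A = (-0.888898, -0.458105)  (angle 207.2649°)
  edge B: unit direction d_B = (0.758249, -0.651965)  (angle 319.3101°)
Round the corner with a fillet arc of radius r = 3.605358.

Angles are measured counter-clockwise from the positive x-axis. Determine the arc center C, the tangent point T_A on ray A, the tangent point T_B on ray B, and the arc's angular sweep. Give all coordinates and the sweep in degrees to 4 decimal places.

center=(7.2255,-33.3299) T_A=(5.5739,-30.1251) T_B=(9.5761,-30.5961) sweep=67.9548

bisector direction at 263.2875° = (-0.116887,-0.993145)
center distance |VC| = r/sin(θ/2) = 3.605358/sin(56.0226°) = 4.347691
C = V + |VC|·bis = (7.2255,-33.3299)
T_A = V + ((C−V)·d_A)·d_A = V + 2.4298·d_A = (5.5739,-30.1251)
T_B = V + ((C−V)·d_B)·d_B = V + 2.4298·d_B = (9.5761,-30.5961)
sweep = 180° − θ = 67.9548°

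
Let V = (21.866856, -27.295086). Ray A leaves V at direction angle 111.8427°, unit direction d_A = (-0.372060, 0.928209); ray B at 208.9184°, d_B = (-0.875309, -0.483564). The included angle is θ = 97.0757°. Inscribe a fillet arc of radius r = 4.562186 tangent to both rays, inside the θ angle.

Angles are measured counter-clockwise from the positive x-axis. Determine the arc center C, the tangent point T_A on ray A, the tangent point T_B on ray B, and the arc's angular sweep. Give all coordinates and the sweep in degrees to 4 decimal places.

bisector direction at 160.3805° = (-0.941944,0.335771)
center distance |VC| = r/sin(θ/2) = 4.562186/sin(48.5378°) = 6.087839
C = V + |VC|·bis = (16.1325,-25.2510)
T_A = V + ((C−V)·d_A)·d_A = V + 4.0309·d_A = (20.3671,-23.5536)
T_B = V + ((C−V)·d_B)·d_B = V + 4.0309·d_B = (18.3386,-29.2443)
sweep = 180° − θ = 82.9243°

center=(16.1325,-25.2510) T_A=(20.3671,-23.5536) T_B=(18.3386,-29.2443) sweep=82.9243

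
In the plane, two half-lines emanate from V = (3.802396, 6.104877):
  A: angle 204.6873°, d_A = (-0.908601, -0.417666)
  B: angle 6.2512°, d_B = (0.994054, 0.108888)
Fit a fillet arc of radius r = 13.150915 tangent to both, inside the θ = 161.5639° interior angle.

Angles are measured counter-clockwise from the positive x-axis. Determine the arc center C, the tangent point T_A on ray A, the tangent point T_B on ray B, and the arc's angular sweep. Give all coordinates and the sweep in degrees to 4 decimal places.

center=(7.3559,-6.7355) T_A=(1.8632,5.2135) T_B=(5.9239,6.3373) sweep=18.4361

bisector direction at 285.4692° = (0.266721,-0.963774)
center distance |VC| = r/sin(θ/2) = 13.150915/sin(80.7819°) = 13.322970
C = V + |VC|·bis = (7.3559,-6.7355)
T_A = V + ((C−V)·d_A)·d_A = V + 2.1342·d_A = (1.8632,5.2135)
T_B = V + ((C−V)·d_B)·d_B = V + 2.1342·d_B = (5.9239,6.3373)
sweep = 180° − θ = 18.4361°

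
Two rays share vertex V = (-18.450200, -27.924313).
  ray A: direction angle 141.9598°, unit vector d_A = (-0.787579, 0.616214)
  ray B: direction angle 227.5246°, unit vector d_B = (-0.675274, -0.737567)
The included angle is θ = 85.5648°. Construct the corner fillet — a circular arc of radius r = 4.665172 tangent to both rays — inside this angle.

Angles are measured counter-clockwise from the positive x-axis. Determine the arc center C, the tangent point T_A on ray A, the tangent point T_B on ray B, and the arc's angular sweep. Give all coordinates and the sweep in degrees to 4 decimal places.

bisector direction at 184.7422° = (-0.996577,-0.082673)
center distance |VC| = r/sin(θ/2) = 4.665172/sin(42.7824°) = 6.868467
C = V + |VC|·bis = (-25.2952,-28.4921)
T_A = V + ((C−V)·d_A)·d_A = V + 5.0410·d_A = (-22.4204,-24.8180)
T_B = V + ((C−V)·d_B)·d_B = V + 5.0410·d_B = (-21.8543,-31.6424)
sweep = 180° − θ = 94.4352°

center=(-25.2952,-28.4921) T_A=(-22.4204,-24.8180) T_B=(-21.8543,-31.6424) sweep=94.4352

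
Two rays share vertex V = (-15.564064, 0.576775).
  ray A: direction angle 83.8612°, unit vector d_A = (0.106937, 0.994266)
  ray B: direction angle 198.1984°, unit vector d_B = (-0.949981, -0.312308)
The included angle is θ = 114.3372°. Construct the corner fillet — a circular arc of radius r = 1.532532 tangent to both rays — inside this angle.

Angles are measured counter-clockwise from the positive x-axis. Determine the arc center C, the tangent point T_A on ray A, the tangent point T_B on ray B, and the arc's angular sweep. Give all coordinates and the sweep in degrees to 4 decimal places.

center=(-16.9821,1.7238) T_A=(-15.4583,1.5599) T_B=(-16.5034,0.2680) sweep=65.6628

bisector direction at 141.0298° = (-0.777473,0.628916)
center distance |VC| = r/sin(θ/2) = 1.532532/sin(57.1686°) = 1.823857
C = V + |VC|·bis = (-16.9821,1.7238)
T_A = V + ((C−V)·d_A)·d_A = V + 0.9888·d_A = (-15.4583,1.5599)
T_B = V + ((C−V)·d_B)·d_B = V + 0.9888·d_B = (-16.5034,0.2680)
sweep = 180° − θ = 65.6628°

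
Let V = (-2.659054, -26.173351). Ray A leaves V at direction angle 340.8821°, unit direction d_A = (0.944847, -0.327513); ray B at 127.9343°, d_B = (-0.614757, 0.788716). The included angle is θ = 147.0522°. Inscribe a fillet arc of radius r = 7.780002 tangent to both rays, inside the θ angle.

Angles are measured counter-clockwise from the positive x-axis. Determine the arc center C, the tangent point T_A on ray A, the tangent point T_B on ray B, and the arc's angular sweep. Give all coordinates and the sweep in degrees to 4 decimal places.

bisector direction at 54.4082° = (0.582007,0.813184)
center distance |VC| = r/sin(θ/2) = 7.780002/sin(73.5261°) = 8.113051
C = V + |VC|·bis = (2.0628,-19.5759)
T_A = V + ((C−V)·d_A)·d_A = V + 2.3007·d_A = (-0.4853,-26.9269)
T_B = V + ((C−V)·d_B)·d_B = V + 2.3007·d_B = (-4.0734,-24.3588)
sweep = 180° − θ = 32.9478°

center=(2.0628,-19.5759) T_A=(-0.4853,-26.9269) T_B=(-4.0734,-24.3588) sweep=32.9478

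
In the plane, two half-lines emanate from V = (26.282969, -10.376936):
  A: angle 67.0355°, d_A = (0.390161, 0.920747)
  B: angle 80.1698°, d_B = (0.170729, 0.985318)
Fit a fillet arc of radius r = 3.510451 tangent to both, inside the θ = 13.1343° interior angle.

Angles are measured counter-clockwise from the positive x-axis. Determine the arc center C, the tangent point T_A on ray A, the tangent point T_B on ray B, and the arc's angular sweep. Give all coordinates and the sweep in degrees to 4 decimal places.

bisector direction at 73.6026° = (0.282297,0.959327)
center distance |VC| = r/sin(θ/2) = 3.510451/sin(6.5671°) = 30.694456
C = V + |VC|·bis = (34.9479,19.0691)
T_A = V + ((C−V)·d_A)·d_A = V + 30.4931·d_A = (38.1802,17.6994)
T_B = V + ((C−V)·d_B)·d_B = V + 30.4931·d_B = (31.4890,19.6684)
sweep = 180° − θ = 166.8657°

center=(34.9479,19.0691) T_A=(38.1802,17.6994) T_B=(31.4890,19.6684) sweep=166.8657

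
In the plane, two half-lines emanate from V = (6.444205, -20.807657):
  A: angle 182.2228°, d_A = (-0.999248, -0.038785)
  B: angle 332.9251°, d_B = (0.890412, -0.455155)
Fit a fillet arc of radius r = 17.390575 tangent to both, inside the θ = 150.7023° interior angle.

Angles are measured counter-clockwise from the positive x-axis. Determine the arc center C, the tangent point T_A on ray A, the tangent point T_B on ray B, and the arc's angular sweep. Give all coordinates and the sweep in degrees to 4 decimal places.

center=(2.5764,-38.3615) T_A=(1.9019,-20.9840) T_B=(10.4918,-22.8767) sweep=29.2977

bisector direction at 257.5740° = (-0.215179,-0.976575)
center distance |VC| = r/sin(θ/2) = 17.390575/sin(75.3512°) = 17.974868
C = V + |VC|·bis = (2.5764,-38.3615)
T_A = V + ((C−V)·d_A)·d_A = V + 4.5457·d_A = (1.9019,-20.9840)
T_B = V + ((C−V)·d_B)·d_B = V + 4.5457·d_B = (10.4918,-22.8767)
sweep = 180° − θ = 29.2977°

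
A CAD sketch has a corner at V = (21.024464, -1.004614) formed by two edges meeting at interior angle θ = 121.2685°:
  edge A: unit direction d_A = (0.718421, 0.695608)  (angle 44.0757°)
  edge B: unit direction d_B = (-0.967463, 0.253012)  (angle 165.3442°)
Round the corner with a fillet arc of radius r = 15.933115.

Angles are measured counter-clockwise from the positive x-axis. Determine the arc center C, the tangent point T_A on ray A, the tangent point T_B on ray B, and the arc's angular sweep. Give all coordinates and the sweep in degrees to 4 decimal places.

bisector direction at 104.7100° = (-0.253926,0.967224)
center distance |VC| = r/sin(θ/2) = 15.933115/sin(60.6343°) = 18.282255
C = V + |VC|·bis = (16.3821,16.6784)
T_A = V + ((C−V)·d_A)·d_A = V + 8.9653·d_A = (27.4653,5.2317)
T_B = V + ((C−V)·d_B)·d_B = V + 8.9653·d_B = (12.3509,1.2637)
sweep = 180° − θ = 58.7315°

center=(16.3821,16.6784) T_A=(27.4653,5.2317) T_B=(12.3509,1.2637) sweep=58.7315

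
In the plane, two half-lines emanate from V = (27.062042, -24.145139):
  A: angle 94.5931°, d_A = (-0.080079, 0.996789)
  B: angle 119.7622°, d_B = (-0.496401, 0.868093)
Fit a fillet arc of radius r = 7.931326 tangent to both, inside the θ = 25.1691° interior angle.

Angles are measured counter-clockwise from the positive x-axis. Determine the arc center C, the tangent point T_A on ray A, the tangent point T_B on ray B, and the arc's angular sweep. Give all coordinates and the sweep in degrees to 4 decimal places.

center=(16.3112,10.6333) T_A=(24.2170,11.2685) T_B=(9.4260,6.6962) sweep=154.8309

bisector direction at 107.1777° = (-0.295335,0.955394)
center distance |VC| = r/sin(θ/2) = 7.931326/sin(12.5846°) = 36.402255
C = V + |VC|·bis = (16.3112,10.6333)
T_A = V + ((C−V)·d_A)·d_A = V + 35.5277·d_A = (24.2170,11.2685)
T_B = V + ((C−V)·d_B)·d_B = V + 35.5277·d_B = (9.4260,6.6962)
sweep = 180° − θ = 154.8309°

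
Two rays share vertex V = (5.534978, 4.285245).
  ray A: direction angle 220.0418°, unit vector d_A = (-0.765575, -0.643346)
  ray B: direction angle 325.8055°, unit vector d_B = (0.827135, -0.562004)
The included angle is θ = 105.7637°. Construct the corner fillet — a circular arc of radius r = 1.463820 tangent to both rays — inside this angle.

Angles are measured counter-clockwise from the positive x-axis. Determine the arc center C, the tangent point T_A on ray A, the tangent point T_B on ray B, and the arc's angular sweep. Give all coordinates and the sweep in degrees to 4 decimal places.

center=(5.6286,2.4519) T_A=(4.6869,3.5725) T_B=(6.4513,3.6627) sweep=74.2363

bisector direction at 272.9237° = (0.051005,-0.998698)
center distance |VC| = r/sin(θ/2) = 1.463820/sin(52.8819°) = 1.835758
C = V + |VC|·bis = (5.6286,2.4519)
T_A = V + ((C−V)·d_A)·d_A = V + 1.1078·d_A = (4.6869,3.5725)
T_B = V + ((C−V)·d_B)·d_B = V + 1.1078·d_B = (6.4513,3.6627)
sweep = 180° − θ = 74.2363°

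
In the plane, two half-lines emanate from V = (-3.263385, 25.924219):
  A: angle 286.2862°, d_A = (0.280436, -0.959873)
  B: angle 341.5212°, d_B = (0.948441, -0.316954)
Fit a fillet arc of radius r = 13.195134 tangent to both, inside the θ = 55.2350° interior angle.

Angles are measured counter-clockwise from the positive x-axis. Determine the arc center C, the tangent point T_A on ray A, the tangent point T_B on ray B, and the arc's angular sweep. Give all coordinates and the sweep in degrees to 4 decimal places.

center=(16.4752,5.4155) T_A=(3.8095,1.7151) T_B=(20.6574,17.9303) sweep=124.7650

bisector direction at 313.9037° = (0.693448,-0.720506)
center distance |VC| = r/sin(θ/2) = 13.195134/sin(27.6175°) = 28.464371
C = V + |VC|·bis = (16.4752,5.4155)
T_A = V + ((C−V)·d_A)·d_A = V + 25.2212·d_A = (3.8095,1.7151)
T_B = V + ((C−V)·d_B)·d_B = V + 25.2212·d_B = (20.6574,17.9303)
sweep = 180° − θ = 124.7650°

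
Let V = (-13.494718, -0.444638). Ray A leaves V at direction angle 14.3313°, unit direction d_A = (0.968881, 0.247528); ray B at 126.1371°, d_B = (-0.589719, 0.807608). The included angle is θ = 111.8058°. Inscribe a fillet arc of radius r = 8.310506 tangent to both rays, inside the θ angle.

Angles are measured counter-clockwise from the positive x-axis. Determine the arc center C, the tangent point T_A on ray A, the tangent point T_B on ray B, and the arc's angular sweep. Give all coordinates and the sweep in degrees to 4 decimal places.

center=(-10.1009,8.9999) T_A=(-8.0438,0.9480) T_B=(-16.8125,4.0990) sweep=68.1942

bisector direction at 70.2342° = (0.338176,0.941083)
center distance |VC| = r/sin(θ/2) = 8.310506/sin(55.9029°) = 10.035768
C = V + |VC|·bis = (-10.1009,8.9999)
T_A = V + ((C−V)·d_A)·d_A = V + 5.6260·d_A = (-8.0438,0.9480)
T_B = V + ((C−V)·d_B)·d_B = V + 5.6260·d_B = (-16.8125,4.0990)
sweep = 180° − θ = 68.1942°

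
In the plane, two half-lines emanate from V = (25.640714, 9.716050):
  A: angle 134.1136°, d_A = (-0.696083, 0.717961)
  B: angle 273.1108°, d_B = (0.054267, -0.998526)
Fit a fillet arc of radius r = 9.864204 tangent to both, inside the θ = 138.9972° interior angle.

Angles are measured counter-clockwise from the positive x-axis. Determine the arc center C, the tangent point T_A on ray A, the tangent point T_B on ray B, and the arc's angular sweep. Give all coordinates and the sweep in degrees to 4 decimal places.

bisector direction at 203.6122° = (-0.916277,-0.400544)
center distance |VC| = r/sin(θ/2) = 9.864204/sin(69.4986°) = 10.531213
C = V + |VC|·bis = (15.9912,5.4978)
T_A = V + ((C−V)·d_A)·d_A = V + 3.6883·d_A = (23.0733,12.3641)
T_B = V + ((C−V)·d_B)·d_B = V + 3.6883·d_B = (25.8409,6.0331)
sweep = 180° − θ = 41.0028°

center=(15.9912,5.4978) T_A=(23.0733,12.3641) T_B=(25.8409,6.0331) sweep=41.0028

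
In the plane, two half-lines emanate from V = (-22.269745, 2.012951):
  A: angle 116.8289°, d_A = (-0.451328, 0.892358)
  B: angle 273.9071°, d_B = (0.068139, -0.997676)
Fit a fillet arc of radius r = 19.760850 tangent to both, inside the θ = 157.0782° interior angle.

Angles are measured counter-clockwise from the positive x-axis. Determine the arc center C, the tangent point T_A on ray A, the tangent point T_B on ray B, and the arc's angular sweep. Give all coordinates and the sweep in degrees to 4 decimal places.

center=(-41.7117,-3.3306) T_A=(-24.0779,5.5880) T_B=(-21.9968,-1.9841) sweep=22.9218

bisector direction at 195.3680° = (-0.964244,-0.265018)
center distance |VC| = r/sin(θ/2) = 19.760850/sin(78.5391°) = 20.162887
C = V + |VC|·bis = (-41.7117,-3.3306)
T_A = V + ((C−V)·d_A)·d_A = V + 4.0063·d_A = (-24.0779,5.5880)
T_B = V + ((C−V)·d_B)·d_B = V + 4.0063·d_B = (-21.9968,-1.9841)
sweep = 180° − θ = 22.9218°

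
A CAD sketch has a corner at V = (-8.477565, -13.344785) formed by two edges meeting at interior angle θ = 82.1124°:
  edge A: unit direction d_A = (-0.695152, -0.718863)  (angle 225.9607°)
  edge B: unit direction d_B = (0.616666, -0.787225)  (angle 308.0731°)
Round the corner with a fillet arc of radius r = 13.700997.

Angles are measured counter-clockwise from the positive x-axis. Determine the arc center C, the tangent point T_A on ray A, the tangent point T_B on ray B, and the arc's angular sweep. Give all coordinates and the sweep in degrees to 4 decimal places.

center=(-9.5632,-34.1768) T_A=(-19.4123,-24.6525) T_B=(1.2226,-25.7278) sweep=97.8876

bisector direction at 267.0169° = (-0.052041,-0.998645)
center distance |VC| = r/sin(θ/2) = 13.700997/sin(41.0562°) = 20.860259
C = V + |VC|·bis = (-9.5632,-34.1768)
T_A = V + ((C−V)·d_A)·d_A = V + 15.7300·d_A = (-19.4123,-24.6525)
T_B = V + ((C−V)·d_B)·d_B = V + 15.7300·d_B = (1.2226,-25.7278)
sweep = 180° − θ = 97.8876°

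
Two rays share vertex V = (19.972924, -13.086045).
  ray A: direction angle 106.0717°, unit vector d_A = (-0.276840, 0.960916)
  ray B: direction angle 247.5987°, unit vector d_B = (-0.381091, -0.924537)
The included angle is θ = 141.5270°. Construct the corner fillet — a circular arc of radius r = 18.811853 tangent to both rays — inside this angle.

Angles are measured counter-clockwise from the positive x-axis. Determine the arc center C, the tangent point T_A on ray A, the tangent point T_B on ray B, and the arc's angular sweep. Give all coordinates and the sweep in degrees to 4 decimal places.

center=(0.0790,-11.9861) T_A=(18.1556,-6.7782) T_B=(17.4713,-19.1551) sweep=38.4730

bisector direction at 176.8352° = (-0.998475,0.055208)
center distance |VC| = r/sin(θ/2) = 18.811853/sin(70.7635°) = 19.924292
C = V + |VC|·bis = (0.0790,-11.9861)
T_A = V + ((C−V)·d_A)·d_A = V + 6.5644·d_A = (18.1556,-6.7782)
T_B = V + ((C−V)·d_B)·d_B = V + 6.5644·d_B = (17.4713,-19.1551)
sweep = 180° − θ = 38.4730°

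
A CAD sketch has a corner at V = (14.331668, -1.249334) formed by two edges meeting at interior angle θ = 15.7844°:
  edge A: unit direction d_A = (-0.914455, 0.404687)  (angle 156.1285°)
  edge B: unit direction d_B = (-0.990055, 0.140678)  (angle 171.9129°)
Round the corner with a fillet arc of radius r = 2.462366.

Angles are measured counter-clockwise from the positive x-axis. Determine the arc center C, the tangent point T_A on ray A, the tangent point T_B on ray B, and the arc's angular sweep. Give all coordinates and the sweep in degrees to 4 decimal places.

bisector direction at 164.0207° = (-0.961361,0.275290)
center distance |VC| = r/sin(θ/2) = 2.462366/sin(7.8922°) = 17.932935
C = V + |VC|·bis = (-2.9084,3.6874)
T_A = V + ((C−V)·d_A)·d_A = V + 17.7631·d_A = (-1.9119,5.9391)
T_B = V + ((C−V)·d_B)·d_B = V + 17.7631·d_B = (-3.2548,1.2495)
sweep = 180° − θ = 164.2156°

center=(-2.9084,3.6874) T_A=(-1.9119,5.9391) T_B=(-3.2548,1.2495) sweep=164.2156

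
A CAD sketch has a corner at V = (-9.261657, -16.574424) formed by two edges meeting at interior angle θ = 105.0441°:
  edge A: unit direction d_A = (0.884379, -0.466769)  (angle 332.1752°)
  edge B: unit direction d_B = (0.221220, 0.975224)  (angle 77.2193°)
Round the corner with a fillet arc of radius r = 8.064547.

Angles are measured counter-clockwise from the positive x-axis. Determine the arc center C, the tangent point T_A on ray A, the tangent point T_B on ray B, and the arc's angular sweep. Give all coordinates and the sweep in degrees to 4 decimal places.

bisector direction at 24.6972° = (0.908528,0.417823)
center distance |VC| = r/sin(θ/2) = 8.064547/sin(52.5221°) = 10.162139
C = V + |VC|·bis = (-0.0291,-12.3284)
T_A = V + ((C−V)·d_A)·d_A = V + 6.1832·d_A = (-3.7934,-19.4606)
T_B = V + ((C−V)·d_B)·d_B = V + 6.1832·d_B = (-7.8938,-10.5444)
sweep = 180° − θ = 74.9559°

center=(-0.0291,-12.3284) T_A=(-3.7934,-19.4606) T_B=(-7.8938,-10.5444) sweep=74.9559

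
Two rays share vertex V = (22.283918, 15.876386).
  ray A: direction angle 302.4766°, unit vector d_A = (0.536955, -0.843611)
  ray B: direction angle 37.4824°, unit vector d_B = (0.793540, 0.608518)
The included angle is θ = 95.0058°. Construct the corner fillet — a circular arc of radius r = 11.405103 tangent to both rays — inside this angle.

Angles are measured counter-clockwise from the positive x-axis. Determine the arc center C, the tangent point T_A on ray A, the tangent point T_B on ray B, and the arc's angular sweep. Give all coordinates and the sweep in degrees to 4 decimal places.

center=(37.5165,13.1849) T_A=(27.8950,7.0608) T_B=(30.5762,22.2353) sweep=84.9942

bisector direction at 349.9795° = (0.984746,-0.174001)
center distance |VC| = r/sin(θ/2) = 11.405103/sin(47.5029°) = 15.468499
C = V + |VC|·bis = (37.5165,13.1849)
T_A = V + ((C−V)·d_A)·d_A = V + 10.4498·d_A = (27.8950,7.0608)
T_B = V + ((C−V)·d_B)·d_B = V + 10.4498·d_B = (30.5762,22.2353)
sweep = 180° − θ = 84.9942°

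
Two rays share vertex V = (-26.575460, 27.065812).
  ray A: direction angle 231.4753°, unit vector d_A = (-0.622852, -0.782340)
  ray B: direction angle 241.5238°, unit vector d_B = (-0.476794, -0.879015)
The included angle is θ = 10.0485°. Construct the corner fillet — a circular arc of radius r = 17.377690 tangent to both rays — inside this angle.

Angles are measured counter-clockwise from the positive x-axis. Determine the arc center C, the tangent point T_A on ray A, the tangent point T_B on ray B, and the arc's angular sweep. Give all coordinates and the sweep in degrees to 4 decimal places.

bisector direction at 236.4995° = (-0.551944,-0.833881)
center distance |VC| = r/sin(θ/2) = 17.377690/sin(5.0243°) = 198.426724
C = V + |VC|·bis = (-136.0958,-138.3986)
T_A = V + ((C−V)·d_A)·d_A = V + 197.6643·d_A = (-149.6911,-127.5748)
T_B = V + ((C−V)·d_B)·d_B = V + 197.6643·d_B = (-120.8206,-146.6841)
sweep = 180° − θ = 169.9515°

center=(-136.0958,-138.3986) T_A=(-149.6911,-127.5748) T_B=(-120.8206,-146.6841) sweep=169.9515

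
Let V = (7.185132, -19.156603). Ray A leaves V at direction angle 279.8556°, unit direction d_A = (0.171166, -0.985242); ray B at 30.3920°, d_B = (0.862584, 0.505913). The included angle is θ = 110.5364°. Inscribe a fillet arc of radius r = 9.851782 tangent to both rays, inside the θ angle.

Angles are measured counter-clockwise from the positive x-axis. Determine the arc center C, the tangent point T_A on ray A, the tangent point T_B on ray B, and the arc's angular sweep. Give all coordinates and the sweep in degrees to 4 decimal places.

center=(18.0605,-24.1993) T_A=(8.3542,-25.8856) T_B=(13.0764,-15.7013) sweep=69.4636

bisector direction at 335.1238° = (0.907219,-0.420659)
center distance |VC| = r/sin(θ/2) = 9.851782/sin(55.2682°) = 11.987645
C = V + |VC|·bis = (18.0605,-24.1993)
T_A = V + ((C−V)·d_A)·d_A = V + 6.8298·d_A = (8.3542,-25.8856)
T_B = V + ((C−V)·d_B)·d_B = V + 6.8298·d_B = (13.0764,-15.7013)
sweep = 180° − θ = 69.4636°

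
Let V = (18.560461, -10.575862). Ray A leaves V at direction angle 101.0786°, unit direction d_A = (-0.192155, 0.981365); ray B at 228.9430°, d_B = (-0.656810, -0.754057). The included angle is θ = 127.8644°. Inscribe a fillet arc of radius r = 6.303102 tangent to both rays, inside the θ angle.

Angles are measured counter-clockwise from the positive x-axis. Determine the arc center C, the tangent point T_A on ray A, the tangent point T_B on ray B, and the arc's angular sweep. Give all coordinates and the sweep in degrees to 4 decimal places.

bisector direction at 165.0108° = (-0.965975,0.258637)
center distance |VC| = r/sin(θ/2) = 6.303102/sin(63.9322°) = 7.016898
C = V + |VC|·bis = (11.7823,-8.7610)
T_A = V + ((C−V)·d_A)·d_A = V + 3.0835·d_A = (17.9680,-7.5499)
T_B = V + ((C−V)·d_B)·d_B = V + 3.0835·d_B = (16.5352,-12.9010)
sweep = 180° − θ = 52.1356°

center=(11.7823,-8.7610) T_A=(17.9680,-7.5499) T_B=(16.5352,-12.9010) sweep=52.1356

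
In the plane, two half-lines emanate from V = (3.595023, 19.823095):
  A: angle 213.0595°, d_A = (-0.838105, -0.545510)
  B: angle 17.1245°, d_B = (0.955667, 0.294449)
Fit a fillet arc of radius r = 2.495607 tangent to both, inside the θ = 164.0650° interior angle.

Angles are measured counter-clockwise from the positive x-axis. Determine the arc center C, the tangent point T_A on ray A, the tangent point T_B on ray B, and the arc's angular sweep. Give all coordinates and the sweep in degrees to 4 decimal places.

bisector direction at 295.0920° = (0.424073,-0.905628)
center distance |VC| = r/sin(θ/2) = 2.495607/sin(82.0325°) = 2.519932
C = V + |VC|·bis = (4.6637,17.5410)
T_A = V + ((C−V)·d_A)·d_A = V + 0.3493·d_A = (3.3023,19.6326)
T_B = V + ((C−V)·d_B)·d_B = V + 0.3493·d_B = (3.9288,19.9259)
sweep = 180° − θ = 15.9350°

center=(4.6637,17.5410) T_A=(3.3023,19.6326) T_B=(3.9288,19.9259) sweep=15.9350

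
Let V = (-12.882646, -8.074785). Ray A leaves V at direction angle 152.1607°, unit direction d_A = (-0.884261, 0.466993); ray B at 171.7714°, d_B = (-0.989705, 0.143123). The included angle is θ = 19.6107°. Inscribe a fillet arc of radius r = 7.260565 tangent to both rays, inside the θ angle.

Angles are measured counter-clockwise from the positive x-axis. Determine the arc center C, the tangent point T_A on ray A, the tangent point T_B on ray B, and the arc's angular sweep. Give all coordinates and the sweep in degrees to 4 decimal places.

center=(-53.4218,5.1237) T_A=(-50.0312,11.5440) T_B=(-54.4609,-2.0621) sweep=160.3893

bisector direction at 161.9660° = (-0.950873,0.309580)
center distance |VC| = r/sin(θ/2) = 7.260565/sin(9.8054°) = 42.633591
C = V + |VC|·bis = (-53.4218,5.1237)
T_A = V + ((C−V)·d_A)·d_A = V + 42.0108·d_A = (-50.0312,11.5440)
T_B = V + ((C−V)·d_B)·d_B = V + 42.0108·d_B = (-54.4609,-2.0621)
sweep = 180° − θ = 160.3893°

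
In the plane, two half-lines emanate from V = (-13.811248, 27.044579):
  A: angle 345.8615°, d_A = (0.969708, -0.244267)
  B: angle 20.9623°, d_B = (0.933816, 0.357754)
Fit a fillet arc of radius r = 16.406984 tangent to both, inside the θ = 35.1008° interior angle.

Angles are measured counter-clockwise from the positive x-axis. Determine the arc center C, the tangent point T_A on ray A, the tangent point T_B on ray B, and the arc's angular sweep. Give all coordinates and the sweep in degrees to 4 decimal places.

center=(40.5021,30.2827) T_A=(36.4944,14.3727) T_B=(34.6325,45.6038) sweep=144.8992

bisector direction at 3.4119° = (0.998227,0.059514)
center distance |VC| = r/sin(θ/2) = 16.406984/sin(17.5504°) = 54.409806
C = V + |VC|·bis = (40.5021,30.2827)
T_A = V + ((C−V)·d_A)·d_A = V + 51.8771·d_A = (36.4944,14.3727)
T_B = V + ((C−V)·d_B)·d_B = V + 51.8771·d_B = (34.6325,45.6038)
sweep = 180° − θ = 144.8992°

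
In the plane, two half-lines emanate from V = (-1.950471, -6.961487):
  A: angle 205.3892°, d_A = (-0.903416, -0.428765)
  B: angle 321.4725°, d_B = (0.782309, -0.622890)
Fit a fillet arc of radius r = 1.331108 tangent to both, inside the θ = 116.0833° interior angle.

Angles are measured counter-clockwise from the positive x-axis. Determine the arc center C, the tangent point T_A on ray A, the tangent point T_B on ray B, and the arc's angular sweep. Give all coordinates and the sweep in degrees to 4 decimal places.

bisector direction at 263.4309° = (-0.114402,-0.993435)
center distance |VC| = r/sin(θ/2) = 1.331108/sin(58.0416°) = 1.568902
C = V + |VC|·bis = (-2.1300,-8.5201)
T_A = V + ((C−V)·d_A)·d_A = V + 0.8304·d_A = (-2.7007,-7.3175)
T_B = V + ((C−V)·d_B)·d_B = V + 0.8304·d_B = (-1.3008,-7.4787)
sweep = 180° − θ = 63.9167°

center=(-2.1300,-8.5201) T_A=(-2.7007,-7.3175) T_B=(-1.3008,-7.4787) sweep=63.9167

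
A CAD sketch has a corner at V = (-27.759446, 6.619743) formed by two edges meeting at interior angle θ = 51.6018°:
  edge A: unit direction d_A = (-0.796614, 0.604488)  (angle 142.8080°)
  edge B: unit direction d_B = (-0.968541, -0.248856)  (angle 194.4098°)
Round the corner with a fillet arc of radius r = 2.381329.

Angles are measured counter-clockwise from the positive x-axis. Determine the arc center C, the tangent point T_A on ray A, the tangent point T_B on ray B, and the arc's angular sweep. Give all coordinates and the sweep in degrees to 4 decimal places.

center=(-33.1229,7.7003) T_A=(-31.6834,9.5973) T_B=(-32.5303,5.3939) sweep=128.3982

bisector direction at 168.6089° = (-0.980302,0.197505)
center distance |VC| = r/sin(θ/2) = 2.381329/sin(25.8009°) = 5.471235
C = V + |VC|·bis = (-33.1229,7.7003)
T_A = V + ((C−V)·d_A)·d_A = V + 4.9258·d_A = (-31.6834,9.5973)
T_B = V + ((C−V)·d_B)·d_B = V + 4.9258·d_B = (-32.5303,5.3939)
sweep = 180° − θ = 128.3982°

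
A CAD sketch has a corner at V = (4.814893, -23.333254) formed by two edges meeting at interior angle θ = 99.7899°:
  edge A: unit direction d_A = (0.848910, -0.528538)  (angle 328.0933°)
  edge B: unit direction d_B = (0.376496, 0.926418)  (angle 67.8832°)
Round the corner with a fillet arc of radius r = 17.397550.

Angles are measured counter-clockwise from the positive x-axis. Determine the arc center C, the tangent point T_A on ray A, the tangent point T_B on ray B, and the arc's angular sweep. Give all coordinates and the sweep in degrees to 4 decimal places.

center=(26.4490,-16.3088) T_A=(17.2537,-31.0778) T_B=(10.3316,-9.7587) sweep=80.2101

bisector direction at 17.9882° = (0.951120,0.308822)
center distance |VC| = r/sin(θ/2) = 17.397550/sin(49.8950°) = 22.745921
C = V + |VC|·bis = (26.4490,-16.3088)
T_A = V + ((C−V)·d_A)·d_A = V + 14.6527·d_A = (17.2537,-31.0778)
T_B = V + ((C−V)·d_B)·d_B = V + 14.6527·d_B = (10.3316,-9.7587)
sweep = 180° − θ = 80.2101°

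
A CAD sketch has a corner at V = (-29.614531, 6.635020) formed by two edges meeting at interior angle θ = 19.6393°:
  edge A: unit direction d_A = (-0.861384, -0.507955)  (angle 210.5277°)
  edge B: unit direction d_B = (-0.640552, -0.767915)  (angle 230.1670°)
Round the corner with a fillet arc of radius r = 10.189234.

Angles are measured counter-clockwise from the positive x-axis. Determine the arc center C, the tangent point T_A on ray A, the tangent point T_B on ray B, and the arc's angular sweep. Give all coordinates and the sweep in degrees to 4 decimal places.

bisector direction at 220.3474° = (-0.762134,-0.647420)
center distance |VC| = r/sin(θ/2) = 10.189234/sin(9.8196°) = 59.744279
C = V + |VC|·bis = (-75.1477,-32.0446)
T_A = V + ((C−V)·d_A)·d_A = V + 58.8690·d_A = (-80.3233,-23.2678)
T_B = V + ((C−V)·d_B)·d_B = V + 58.8690·d_B = (-67.3232,-38.5713)
sweep = 180° − θ = 160.3607°

center=(-75.1477,-32.0446) T_A=(-80.3233,-23.2678) T_B=(-67.3232,-38.5713) sweep=160.3607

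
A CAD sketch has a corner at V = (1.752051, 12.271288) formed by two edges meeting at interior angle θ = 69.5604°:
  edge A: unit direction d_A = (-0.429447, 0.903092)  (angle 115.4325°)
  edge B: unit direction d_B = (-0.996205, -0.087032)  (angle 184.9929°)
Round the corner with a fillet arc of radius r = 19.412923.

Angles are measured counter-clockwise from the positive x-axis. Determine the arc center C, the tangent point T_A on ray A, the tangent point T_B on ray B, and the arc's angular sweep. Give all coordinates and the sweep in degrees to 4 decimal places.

center=(-27.7836,29.1778) T_A=(-10.2519,37.5146) T_B=(-26.0940,9.8385) sweep=110.4396

bisector direction at 150.2127° = (-0.867876,0.496782)
center distance |VC| = r/sin(θ/2) = 19.412923/sin(34.7802°) = 34.032100
C = V + |VC|·bis = (-27.7836,29.1778)
T_A = V + ((C−V)·d_A)·d_A = V + 27.9521·d_A = (-10.2519,37.5146)
T_B = V + ((C−V)·d_B)·d_B = V + 27.9521·d_B = (-26.0940,9.8385)
sweep = 180° − θ = 110.4396°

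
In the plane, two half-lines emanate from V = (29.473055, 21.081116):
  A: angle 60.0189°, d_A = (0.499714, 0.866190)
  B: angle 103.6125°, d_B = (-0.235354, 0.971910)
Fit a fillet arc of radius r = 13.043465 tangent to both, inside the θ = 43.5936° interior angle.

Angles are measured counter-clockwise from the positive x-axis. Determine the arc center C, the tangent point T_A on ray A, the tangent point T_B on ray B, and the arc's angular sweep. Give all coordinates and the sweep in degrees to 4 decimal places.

center=(34.4737,55.8510) T_A=(45.7719,49.3330) T_B=(21.7967,52.7812) sweep=136.4064

bisector direction at 81.8157° = (0.142358,0.989815)
center distance |VC| = r/sin(θ/2) = 13.043465/sin(21.7968°) = 35.127670
C = V + |VC|·bis = (34.4737,55.8510)
T_A = V + ((C−V)·d_A)·d_A = V + 32.6163·d_A = (45.7719,49.3330)
T_B = V + ((C−V)·d_B)·d_B = V + 32.6163·d_B = (21.7967,52.7812)
sweep = 180° − θ = 136.4064°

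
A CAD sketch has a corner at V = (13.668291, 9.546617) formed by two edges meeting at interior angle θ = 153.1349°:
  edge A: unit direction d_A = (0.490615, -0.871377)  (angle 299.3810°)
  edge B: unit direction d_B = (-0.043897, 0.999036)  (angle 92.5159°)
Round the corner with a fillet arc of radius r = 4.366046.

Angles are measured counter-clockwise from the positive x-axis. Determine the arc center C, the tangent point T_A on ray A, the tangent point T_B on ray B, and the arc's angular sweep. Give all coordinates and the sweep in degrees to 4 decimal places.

center=(17.9844,10.7800) T_A=(14.1799,8.6380) T_B=(13.6225,10.5884) sweep=26.8651

bisector direction at 15.9484° = (0.961509,0.274772)
center distance |VC| = r/sin(θ/2) = 4.366046/sin(76.5674°) = 4.488842
C = V + |VC|·bis = (17.9844,10.7800)
T_A = V + ((C−V)·d_A)·d_A = V + 1.0428·d_A = (14.1799,8.6380)
T_B = V + ((C−V)·d_B)·d_B = V + 1.0428·d_B = (13.6225,10.5884)
sweep = 180° − θ = 26.8651°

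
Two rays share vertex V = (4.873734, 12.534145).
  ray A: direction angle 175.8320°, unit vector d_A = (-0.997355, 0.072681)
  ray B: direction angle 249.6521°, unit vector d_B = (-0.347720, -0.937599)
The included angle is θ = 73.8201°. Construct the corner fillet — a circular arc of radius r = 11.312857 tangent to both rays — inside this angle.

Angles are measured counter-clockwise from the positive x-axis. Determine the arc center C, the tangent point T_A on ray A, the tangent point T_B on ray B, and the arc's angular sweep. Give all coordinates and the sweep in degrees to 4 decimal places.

bisector direction at 212.7421° = (-0.841114,-0.540858)
center distance |VC| = r/sin(θ/2) = 11.312857/sin(36.9100°) = 18.837165
C = V + |VC|·bis = (-10.9705,2.3459)
T_A = V + ((C−V)·d_A)·d_A = V + 15.0618·d_A = (-10.1482,13.6289)
T_B = V + ((C−V)·d_B)·d_B = V + 15.0618·d_B = (-0.3636,-1.5878)
sweep = 180° − θ = 106.1799°

center=(-10.9705,2.3459) T_A=(-10.1482,13.6289) T_B=(-0.3636,-1.5878) sweep=106.1799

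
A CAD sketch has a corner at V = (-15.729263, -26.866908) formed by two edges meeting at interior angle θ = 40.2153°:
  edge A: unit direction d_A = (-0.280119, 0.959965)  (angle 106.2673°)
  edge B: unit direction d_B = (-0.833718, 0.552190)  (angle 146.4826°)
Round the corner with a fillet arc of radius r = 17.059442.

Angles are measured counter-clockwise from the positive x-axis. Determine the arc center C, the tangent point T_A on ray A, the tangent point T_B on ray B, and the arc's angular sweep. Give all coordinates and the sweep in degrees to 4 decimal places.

bisector direction at 126.3750° = (-0.593067,0.805153)
center distance |VC| = r/sin(θ/2) = 17.059442/sin(20.1076°) = 49.622404
C = V + |VC|·bis = (-45.1587,13.0867)
T_A = V + ((C−V)·d_A)·d_A = V + 46.5978·d_A = (-28.7822,17.8654)
T_B = V + ((C−V)·d_B)·d_B = V + 46.5978·d_B = (-54.5787,-1.1360)
sweep = 180° − θ = 139.7847°

center=(-45.1587,13.0867) T_A=(-28.7822,17.8654) T_B=(-54.5787,-1.1360) sweep=139.7847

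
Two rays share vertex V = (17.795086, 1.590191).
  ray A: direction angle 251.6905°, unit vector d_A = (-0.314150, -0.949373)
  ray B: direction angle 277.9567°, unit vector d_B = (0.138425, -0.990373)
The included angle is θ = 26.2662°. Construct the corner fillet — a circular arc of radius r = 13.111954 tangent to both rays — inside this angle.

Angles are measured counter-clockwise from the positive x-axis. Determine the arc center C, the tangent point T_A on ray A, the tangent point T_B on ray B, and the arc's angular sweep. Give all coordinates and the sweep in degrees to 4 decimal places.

bisector direction at 264.8236° = (-0.090222,-0.995922)
center distance |VC| = r/sin(θ/2) = 13.111954/sin(13.1331°) = 57.707525
C = V + |VC|·bis = (12.5886,-55.8820)
T_A = V + ((C−V)·d_A)·d_A = V + 56.1982·d_A = (0.1404,-51.7629)
T_B = V + ((C−V)·d_B)·d_B = V + 56.1982·d_B = (25.5743,-54.0670)
sweep = 180° − θ = 153.7338°

center=(12.5886,-55.8820) T_A=(0.1404,-51.7629) T_B=(25.5743,-54.0670) sweep=153.7338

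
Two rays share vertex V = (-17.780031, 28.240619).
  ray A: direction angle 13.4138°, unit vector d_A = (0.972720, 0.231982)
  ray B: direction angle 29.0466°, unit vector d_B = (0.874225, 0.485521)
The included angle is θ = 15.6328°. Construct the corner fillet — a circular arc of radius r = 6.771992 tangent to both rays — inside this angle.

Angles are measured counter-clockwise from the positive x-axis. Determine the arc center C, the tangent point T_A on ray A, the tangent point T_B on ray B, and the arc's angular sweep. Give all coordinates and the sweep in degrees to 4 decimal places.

center=(28.6349,46.2720) T_A=(30.2059,39.6847) T_B=(25.3470,52.1922) sweep=164.3672

bisector direction at 21.2302° = (0.932133,0.362116)
center distance |VC| = r/sin(θ/2) = 6.771992/sin(7.8164°) = 49.794369
C = V + |VC|·bis = (28.6349,46.2720)
T_A = V + ((C−V)·d_A)·d_A = V + 49.3317·d_A = (30.2059,39.6847)
T_B = V + ((C−V)·d_B)·d_B = V + 49.3317·d_B = (25.3470,52.1922)
sweep = 180° − θ = 164.3672°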